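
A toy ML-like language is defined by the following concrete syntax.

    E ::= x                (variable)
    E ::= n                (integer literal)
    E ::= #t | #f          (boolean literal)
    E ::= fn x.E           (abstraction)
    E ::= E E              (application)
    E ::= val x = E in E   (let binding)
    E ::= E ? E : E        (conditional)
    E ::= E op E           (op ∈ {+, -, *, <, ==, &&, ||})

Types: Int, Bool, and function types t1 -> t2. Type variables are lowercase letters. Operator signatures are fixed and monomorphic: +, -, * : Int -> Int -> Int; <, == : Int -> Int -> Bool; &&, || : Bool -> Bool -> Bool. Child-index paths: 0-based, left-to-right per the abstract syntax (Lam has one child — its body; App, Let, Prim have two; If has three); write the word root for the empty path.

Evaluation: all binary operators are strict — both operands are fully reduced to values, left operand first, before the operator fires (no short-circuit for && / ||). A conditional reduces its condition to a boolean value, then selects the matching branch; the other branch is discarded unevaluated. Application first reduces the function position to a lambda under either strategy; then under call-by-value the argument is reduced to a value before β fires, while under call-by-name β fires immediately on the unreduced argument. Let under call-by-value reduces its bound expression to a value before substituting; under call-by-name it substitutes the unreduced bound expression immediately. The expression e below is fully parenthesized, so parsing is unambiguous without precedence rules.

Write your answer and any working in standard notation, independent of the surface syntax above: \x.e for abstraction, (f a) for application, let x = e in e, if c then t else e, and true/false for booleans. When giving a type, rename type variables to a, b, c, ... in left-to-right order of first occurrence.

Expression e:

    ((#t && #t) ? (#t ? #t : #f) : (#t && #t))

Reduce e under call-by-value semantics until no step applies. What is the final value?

Derivation:
step 0: (if (true && true) then (if true then true else false) else (true && true))
step 1: [delta@0] (if true then (if true then true else false) else (true && true))
step 2: [if@root] (if true then true else false)
step 3: [if@root] true

Answer: true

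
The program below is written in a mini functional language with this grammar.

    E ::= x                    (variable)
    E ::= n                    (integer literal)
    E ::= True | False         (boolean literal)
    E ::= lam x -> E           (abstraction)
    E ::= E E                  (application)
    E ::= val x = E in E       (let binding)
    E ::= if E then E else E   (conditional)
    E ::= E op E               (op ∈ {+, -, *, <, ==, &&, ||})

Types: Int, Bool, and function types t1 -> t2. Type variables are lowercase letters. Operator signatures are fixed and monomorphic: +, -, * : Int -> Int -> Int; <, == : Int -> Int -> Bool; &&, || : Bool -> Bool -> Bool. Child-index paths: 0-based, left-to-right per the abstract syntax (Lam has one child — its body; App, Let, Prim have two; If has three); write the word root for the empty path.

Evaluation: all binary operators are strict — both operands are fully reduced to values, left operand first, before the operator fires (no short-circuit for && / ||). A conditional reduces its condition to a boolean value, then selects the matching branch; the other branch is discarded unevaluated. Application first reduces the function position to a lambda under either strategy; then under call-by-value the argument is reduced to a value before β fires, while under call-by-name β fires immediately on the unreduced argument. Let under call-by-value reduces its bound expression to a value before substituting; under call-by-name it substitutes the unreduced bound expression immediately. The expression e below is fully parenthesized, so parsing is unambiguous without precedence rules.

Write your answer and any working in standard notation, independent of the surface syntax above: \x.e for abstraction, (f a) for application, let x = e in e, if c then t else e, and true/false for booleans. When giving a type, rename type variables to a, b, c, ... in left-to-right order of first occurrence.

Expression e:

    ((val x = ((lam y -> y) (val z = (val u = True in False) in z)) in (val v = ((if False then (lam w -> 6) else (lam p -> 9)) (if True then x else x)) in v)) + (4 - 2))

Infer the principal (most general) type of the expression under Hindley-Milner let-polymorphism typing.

Derivation:
y : a
\y._ : a -> a
let u : Bool
let z : Bool
z : Bool
  unify a -> a ~ Bool -> b
  unify a ~ Bool
  unify Bool ~ b
_ _ : Bool
let x : Bool
  unify Bool ~ Bool
\w._ : c -> Int
\p._ : d -> Int
  unify c -> Int ~ d -> Int
  unify c ~ d
  unify Int ~ Int
  unify Bool ~ Bool
x : Bool
x : Bool
  unify Bool ~ Bool
  unify d -> Int ~ Bool -> e
  unify d ~ Bool
  unify Int ~ e
_ _ : Int
let v : Int
v : Int
  unify Int ~ Int
  unify Int ~ Int
  unify Int ~ Int
  unify Int ~ Int

Answer: Int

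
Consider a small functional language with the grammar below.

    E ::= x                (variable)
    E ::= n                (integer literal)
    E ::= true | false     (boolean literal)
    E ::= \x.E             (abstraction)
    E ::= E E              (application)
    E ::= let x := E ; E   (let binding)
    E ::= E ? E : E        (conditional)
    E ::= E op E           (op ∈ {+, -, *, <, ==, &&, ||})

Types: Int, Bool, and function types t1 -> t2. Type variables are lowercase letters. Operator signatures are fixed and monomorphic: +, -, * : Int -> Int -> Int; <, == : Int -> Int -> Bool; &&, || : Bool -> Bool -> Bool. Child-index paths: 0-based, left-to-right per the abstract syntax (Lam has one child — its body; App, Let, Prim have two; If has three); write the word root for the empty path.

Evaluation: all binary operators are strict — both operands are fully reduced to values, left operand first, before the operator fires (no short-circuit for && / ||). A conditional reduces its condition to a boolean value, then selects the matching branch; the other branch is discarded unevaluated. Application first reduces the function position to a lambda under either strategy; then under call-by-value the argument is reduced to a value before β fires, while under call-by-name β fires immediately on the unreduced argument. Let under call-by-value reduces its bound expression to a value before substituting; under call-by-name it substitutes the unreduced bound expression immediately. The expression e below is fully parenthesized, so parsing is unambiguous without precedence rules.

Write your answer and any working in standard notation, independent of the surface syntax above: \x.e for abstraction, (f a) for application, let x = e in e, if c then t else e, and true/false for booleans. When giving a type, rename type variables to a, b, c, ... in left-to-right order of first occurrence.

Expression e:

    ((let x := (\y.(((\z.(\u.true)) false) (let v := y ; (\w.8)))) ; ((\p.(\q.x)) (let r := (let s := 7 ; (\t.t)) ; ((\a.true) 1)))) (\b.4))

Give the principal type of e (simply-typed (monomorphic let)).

Answer: a -> Bool

Working:
\u._ : c -> Bool
\z._ : b -> c -> Bool
  unify b -> c -> Bool ~ Bool -> d
  unify b ~ Bool
  unify c -> Bool ~ d
_ _ : c -> Bool
y : a
let v : a
\w._ : e -> Int
  unify c -> Bool ~ (e -> Int) -> f
  unify c ~ e -> Int
  unify Bool ~ f
_ _ : Bool
\y._ : a -> Bool
let x : a -> Bool
x : a -> Bool
\q._ : h -> a -> Bool
\p._ : g -> h -> a -> Bool
let s : Int
t : i
\t._ : i -> i
let r : i -> i
\a._ : j -> Bool
  unify j -> Bool ~ Int -> k
  unify j ~ Int
  unify Bool ~ k
_ _ : Bool
  unify g -> h -> a -> Bool ~ Bool -> l
  unify g ~ Bool
  unify h -> a -> Bool ~ l
_ _ : h -> a -> Bool
\b._ : m -> Int
  unify h -> a -> Bool ~ (m -> Int) -> n
  unify h ~ m -> Int
  unify a -> Bool ~ n
_ _ : a -> Bool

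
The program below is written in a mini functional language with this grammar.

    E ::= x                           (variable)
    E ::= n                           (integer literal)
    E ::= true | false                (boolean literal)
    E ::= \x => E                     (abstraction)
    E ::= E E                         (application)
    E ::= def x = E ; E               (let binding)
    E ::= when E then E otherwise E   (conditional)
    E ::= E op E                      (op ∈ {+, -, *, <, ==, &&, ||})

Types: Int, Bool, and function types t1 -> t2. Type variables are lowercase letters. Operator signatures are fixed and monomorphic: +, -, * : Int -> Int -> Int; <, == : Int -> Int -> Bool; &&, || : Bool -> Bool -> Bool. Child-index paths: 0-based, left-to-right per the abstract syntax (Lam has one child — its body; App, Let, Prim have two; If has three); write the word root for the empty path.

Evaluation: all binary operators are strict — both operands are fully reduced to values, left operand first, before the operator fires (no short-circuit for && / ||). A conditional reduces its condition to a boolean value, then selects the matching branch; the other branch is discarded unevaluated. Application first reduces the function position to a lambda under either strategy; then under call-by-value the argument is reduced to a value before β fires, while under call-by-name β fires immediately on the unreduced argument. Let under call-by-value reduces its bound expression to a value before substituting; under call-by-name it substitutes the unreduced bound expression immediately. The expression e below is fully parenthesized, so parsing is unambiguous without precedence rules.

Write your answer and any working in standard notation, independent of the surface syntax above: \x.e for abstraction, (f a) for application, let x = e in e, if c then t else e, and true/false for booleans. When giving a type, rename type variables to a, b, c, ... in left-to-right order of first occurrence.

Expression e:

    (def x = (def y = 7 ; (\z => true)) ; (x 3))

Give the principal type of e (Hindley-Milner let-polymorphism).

Trace:
let y : Int
\z._ : a -> Bool
let x : forall. a -> Bool
x : b -> Bool
  unify b -> Bool ~ Int -> c
  unify b ~ Int
  unify Bool ~ c
_ _ : Bool

Answer: Bool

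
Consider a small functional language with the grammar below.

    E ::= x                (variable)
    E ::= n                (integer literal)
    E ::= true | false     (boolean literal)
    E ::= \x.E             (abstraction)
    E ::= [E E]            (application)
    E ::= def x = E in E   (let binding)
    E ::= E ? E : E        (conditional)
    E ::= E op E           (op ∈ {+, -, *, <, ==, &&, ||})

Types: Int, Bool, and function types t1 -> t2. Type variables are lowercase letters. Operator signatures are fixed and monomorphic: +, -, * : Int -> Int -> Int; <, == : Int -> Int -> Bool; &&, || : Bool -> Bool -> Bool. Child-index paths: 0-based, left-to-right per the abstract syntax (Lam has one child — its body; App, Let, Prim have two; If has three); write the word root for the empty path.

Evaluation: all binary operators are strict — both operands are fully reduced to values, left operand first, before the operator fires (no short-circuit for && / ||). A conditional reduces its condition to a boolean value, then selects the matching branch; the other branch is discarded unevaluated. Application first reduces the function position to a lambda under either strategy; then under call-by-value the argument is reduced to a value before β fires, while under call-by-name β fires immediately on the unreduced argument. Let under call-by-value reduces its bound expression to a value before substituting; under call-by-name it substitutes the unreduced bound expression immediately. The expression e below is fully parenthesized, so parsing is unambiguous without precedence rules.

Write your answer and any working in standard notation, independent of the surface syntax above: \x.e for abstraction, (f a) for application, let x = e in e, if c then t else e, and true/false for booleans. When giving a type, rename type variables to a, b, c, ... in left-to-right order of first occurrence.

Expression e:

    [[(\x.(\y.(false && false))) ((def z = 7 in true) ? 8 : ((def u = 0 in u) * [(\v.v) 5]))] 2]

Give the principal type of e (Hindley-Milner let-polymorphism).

Answer: Bool

Working:
  unify Bool ~ Bool
  unify Bool ~ Bool
\y._ : b -> Bool
\x._ : a -> b -> Bool
let z : Int
  unify Bool ~ Bool
let u : Int
u : Int
  unify Int ~ Int
v : c
\v._ : c -> c
  unify c -> c ~ Int -> d
  unify c ~ Int
  unify Int ~ d
_ _ : Int
  unify Int ~ Int
  unify Int ~ Int
  unify a -> b -> Bool ~ Int -> e
  unify a ~ Int
  unify b -> Bool ~ e
_ _ : b -> Bool
  unify b -> Bool ~ Int -> f
  unify b ~ Int
  unify Bool ~ f
_ _ : Bool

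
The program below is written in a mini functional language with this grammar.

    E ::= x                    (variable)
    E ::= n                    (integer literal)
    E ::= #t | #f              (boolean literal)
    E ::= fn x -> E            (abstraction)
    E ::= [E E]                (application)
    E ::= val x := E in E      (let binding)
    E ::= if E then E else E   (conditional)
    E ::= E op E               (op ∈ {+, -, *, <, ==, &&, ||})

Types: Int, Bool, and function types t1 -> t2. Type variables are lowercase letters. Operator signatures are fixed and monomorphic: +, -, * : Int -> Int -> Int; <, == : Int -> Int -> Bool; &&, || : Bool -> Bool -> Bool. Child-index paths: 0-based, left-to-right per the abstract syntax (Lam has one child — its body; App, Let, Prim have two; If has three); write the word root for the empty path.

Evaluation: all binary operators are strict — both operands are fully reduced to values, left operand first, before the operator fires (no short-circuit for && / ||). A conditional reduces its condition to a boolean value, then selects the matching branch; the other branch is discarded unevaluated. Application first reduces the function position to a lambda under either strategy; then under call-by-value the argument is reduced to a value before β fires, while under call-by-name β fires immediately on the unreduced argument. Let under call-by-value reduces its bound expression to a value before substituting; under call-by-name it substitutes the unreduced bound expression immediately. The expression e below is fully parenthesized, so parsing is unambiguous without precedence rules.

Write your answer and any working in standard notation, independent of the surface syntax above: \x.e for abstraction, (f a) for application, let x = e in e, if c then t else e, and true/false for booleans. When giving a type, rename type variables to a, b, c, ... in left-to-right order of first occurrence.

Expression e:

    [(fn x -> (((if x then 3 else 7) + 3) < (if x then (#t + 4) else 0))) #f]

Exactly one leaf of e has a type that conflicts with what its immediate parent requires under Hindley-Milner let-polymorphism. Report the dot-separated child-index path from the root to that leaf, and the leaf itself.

Answer: 0.0.1.1.0 : true

Trace:
x : a
  unify a ~ Bool
  unify Int ~ Int
  unify Int ~ Int
  unify Int ~ Int
  unify Int ~ Int
x : Bool
  unify Bool ~ Bool
  unify Bool ~ Int
  FAIL: mismatch Bool ~ Int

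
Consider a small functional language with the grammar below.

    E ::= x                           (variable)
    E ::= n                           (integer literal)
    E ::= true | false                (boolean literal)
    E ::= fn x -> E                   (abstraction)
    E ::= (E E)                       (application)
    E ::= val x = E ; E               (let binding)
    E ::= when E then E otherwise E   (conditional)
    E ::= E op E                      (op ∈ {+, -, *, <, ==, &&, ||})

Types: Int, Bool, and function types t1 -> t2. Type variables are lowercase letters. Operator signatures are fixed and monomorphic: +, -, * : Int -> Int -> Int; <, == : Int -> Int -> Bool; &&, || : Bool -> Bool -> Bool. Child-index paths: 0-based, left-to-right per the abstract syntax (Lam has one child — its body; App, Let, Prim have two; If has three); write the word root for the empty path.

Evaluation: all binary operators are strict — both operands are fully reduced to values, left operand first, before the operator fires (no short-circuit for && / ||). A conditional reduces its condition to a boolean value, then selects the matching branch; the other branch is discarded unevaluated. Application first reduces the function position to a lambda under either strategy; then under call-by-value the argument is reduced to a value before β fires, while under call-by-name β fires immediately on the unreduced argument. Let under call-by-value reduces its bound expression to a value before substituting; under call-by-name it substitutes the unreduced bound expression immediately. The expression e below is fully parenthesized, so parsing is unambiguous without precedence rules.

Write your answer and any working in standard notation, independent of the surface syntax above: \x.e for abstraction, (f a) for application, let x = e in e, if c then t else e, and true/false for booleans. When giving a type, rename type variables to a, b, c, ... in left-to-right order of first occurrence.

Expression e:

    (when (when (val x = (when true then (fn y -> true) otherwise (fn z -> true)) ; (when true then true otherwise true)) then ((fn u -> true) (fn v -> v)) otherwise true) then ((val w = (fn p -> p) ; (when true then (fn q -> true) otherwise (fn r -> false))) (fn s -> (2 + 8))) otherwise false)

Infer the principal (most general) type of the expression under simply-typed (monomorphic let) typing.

Trace:
  unify Bool ~ Bool
\y._ : a -> Bool
\z._ : b -> Bool
  unify a -> Bool ~ b -> Bool
  unify a ~ b
  unify Bool ~ Bool
let x : b -> Bool
  unify Bool ~ Bool
  unify Bool ~ Bool
  unify Bool ~ Bool
\u._ : c -> Bool
v : d
\v._ : d -> d
  unify c -> Bool ~ (d -> d) -> e
  unify c ~ d -> d
  unify Bool ~ e
_ _ : Bool
  unify Bool ~ Bool
  unify Bool ~ Bool
p : f
\p._ : f -> f
let w : f -> f
  unify Bool ~ Bool
\q._ : g -> Bool
\r._ : h -> Bool
  unify g -> Bool ~ h -> Bool
  unify g ~ h
  unify Bool ~ Bool
  unify Int ~ Int
  unify Int ~ Int
\s._ : i -> Int
  unify h -> Bool ~ (i -> Int) -> j
  unify h ~ i -> Int
  unify Bool ~ j
_ _ : Bool
  unify Bool ~ Bool

Answer: Bool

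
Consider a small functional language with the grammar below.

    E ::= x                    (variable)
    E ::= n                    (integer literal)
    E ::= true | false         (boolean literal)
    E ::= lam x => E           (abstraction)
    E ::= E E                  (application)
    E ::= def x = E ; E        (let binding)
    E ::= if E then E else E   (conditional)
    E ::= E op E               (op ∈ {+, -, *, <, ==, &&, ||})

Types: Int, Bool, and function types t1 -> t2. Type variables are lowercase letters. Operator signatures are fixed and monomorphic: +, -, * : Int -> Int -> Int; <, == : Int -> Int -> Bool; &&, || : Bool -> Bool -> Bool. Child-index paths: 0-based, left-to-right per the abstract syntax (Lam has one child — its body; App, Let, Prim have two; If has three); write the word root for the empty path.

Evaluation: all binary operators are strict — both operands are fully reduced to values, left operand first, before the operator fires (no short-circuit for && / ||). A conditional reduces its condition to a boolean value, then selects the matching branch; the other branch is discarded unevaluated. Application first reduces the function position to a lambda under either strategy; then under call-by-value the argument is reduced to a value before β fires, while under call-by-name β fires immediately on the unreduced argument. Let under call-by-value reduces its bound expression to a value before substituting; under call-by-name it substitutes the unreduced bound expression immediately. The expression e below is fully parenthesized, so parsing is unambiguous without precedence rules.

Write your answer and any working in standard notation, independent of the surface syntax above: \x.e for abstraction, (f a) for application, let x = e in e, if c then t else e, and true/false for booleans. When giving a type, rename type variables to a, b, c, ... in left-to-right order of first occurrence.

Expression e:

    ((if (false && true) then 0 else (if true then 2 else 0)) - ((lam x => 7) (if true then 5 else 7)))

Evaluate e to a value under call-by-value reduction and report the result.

Answer: -5

Working:
step 0: ((if (false && true) then 0 else (if true then 2 else 0)) - ((\x.7) (if true then 5 else 7)))
step 1: [delta@0.0] ((if false then 0 else (if true then 2 else 0)) - ((\x.7) (if true then 5 else 7)))
step 2: [if@0] ((if true then 2 else 0) - ((\x.7) (if true then 5 else 7)))
step 3: [if@0] (2 - ((\x.7) (if true then 5 else 7)))
step 4: [if@1.1] (2 - ((\x.7) 5))
step 5: [beta@1] (2 - 7)
step 6: [delta@root] -5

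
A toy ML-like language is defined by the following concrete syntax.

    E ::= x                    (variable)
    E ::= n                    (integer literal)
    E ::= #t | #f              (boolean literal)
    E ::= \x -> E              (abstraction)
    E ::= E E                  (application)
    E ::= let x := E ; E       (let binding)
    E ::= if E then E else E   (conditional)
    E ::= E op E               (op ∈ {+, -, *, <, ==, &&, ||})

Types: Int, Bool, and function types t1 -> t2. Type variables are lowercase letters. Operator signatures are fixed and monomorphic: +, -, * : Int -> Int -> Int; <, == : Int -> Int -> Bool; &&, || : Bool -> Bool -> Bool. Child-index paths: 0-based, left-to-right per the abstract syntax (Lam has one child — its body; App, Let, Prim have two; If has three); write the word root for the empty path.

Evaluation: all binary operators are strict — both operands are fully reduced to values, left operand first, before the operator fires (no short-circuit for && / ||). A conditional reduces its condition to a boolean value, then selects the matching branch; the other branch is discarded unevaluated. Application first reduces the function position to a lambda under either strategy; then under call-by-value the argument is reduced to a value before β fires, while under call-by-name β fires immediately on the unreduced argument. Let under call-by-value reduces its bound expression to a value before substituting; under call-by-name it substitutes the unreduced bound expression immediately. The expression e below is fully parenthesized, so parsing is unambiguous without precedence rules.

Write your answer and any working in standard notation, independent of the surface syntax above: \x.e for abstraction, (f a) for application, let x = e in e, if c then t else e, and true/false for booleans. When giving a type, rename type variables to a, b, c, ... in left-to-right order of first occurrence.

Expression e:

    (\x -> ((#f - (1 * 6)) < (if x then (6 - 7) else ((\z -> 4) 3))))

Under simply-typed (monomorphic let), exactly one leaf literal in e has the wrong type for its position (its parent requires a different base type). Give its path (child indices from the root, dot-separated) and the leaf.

Answer: 0.0.0 : false

Working:
  unify Bool ~ Int
  FAIL: mismatch Bool ~ Int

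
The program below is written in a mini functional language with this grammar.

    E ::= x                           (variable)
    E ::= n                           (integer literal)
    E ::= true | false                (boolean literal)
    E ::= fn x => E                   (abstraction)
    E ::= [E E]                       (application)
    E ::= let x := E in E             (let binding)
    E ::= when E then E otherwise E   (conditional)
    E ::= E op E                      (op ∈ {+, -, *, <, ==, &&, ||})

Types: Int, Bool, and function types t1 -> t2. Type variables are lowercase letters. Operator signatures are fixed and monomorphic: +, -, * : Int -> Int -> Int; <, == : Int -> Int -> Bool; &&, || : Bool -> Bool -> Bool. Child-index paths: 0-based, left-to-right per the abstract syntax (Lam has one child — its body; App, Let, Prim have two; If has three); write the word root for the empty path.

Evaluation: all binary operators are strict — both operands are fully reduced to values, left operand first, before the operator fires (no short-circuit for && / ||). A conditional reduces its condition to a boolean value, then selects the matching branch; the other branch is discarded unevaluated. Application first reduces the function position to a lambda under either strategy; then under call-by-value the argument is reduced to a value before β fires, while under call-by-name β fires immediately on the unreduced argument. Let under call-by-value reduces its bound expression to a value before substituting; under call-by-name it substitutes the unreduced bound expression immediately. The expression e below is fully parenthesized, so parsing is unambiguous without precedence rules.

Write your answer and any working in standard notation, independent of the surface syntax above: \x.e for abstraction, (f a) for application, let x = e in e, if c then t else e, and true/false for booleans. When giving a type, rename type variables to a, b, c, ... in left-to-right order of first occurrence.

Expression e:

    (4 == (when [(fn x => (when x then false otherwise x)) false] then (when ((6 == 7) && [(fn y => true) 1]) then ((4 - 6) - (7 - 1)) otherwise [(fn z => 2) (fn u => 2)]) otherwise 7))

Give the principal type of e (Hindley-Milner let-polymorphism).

Answer: Bool

Derivation:
  unify Int ~ Int
x : a
  unify a ~ Bool
x : Bool
  unify Bool ~ Bool
\x._ : Bool -> Bool
  unify Bool -> Bool ~ Bool -> b
  unify Bool ~ Bool
  unify Bool ~ b
_ _ : Bool
  unify Bool ~ Bool
  unify Int ~ Int
  unify Int ~ Int
  unify Bool ~ Bool
\y._ : c -> Bool
  unify c -> Bool ~ Int -> d
  unify c ~ Int
  unify Bool ~ d
_ _ : Bool
  unify Bool ~ Bool
  unify Bool ~ Bool
  unify Int ~ Int
  unify Int ~ Int
  unify Int ~ Int
  unify Int ~ Int
  unify Int ~ Int
  unify Int ~ Int
\z._ : e -> Int
\u._ : f -> Int
  unify e -> Int ~ (f -> Int) -> g
  unify e ~ f -> Int
  unify Int ~ g
_ _ : Int
  unify Int ~ Int
  unify Int ~ Int
  unify Int ~ Int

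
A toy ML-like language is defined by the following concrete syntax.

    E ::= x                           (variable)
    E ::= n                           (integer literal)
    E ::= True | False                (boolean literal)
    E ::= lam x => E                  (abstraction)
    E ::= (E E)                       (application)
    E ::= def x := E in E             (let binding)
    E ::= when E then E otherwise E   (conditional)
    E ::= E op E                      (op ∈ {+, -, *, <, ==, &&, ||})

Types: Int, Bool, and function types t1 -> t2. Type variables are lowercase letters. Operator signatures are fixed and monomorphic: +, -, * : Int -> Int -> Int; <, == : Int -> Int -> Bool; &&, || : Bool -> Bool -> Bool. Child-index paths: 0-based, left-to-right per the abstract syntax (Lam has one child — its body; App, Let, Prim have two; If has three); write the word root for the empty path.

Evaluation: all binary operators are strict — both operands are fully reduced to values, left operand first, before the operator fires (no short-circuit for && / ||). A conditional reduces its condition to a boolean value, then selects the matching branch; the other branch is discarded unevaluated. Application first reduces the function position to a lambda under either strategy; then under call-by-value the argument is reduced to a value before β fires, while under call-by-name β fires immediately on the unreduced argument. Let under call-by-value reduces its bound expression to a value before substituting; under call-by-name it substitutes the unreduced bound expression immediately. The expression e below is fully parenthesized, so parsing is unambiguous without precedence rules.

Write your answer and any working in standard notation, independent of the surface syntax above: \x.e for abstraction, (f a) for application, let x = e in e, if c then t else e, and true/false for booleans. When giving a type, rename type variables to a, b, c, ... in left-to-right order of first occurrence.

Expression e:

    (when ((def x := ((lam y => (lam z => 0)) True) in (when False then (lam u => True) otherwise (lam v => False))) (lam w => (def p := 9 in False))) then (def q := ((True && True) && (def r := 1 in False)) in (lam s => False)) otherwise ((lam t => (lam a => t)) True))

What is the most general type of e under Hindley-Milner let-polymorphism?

Answer: a -> Bool

Working:
\z._ : b -> Int
\y._ : a -> b -> Int
  unify a -> b -> Int ~ Bool -> c
  unify a ~ Bool
  unify b -> Int ~ c
_ _ : b -> Int
let x : forall. b -> Int
  unify Bool ~ Bool
\u._ : d -> Bool
\v._ : e -> Bool
  unify d -> Bool ~ e -> Bool
  unify d ~ e
  unify Bool ~ Bool
let p : Int
\w._ : f -> Bool
  unify e -> Bool ~ (f -> Bool) -> g
  unify e ~ f -> Bool
  unify Bool ~ g
_ _ : Bool
  unify Bool ~ Bool
  unify Bool ~ Bool
  unify Bool ~ Bool
  unify Bool ~ Bool
let r : Int
  unify Bool ~ Bool
let q : Bool
\s._ : h -> Bool
t : i
\a._ : j -> i
\t._ : i -> j -> i
  unify i -> j -> i ~ Bool -> k
  unify i ~ Bool
  unify j -> Bool ~ k
_ _ : j -> Bool
  unify h -> Bool ~ j -> Bool
  unify h ~ j
  unify Bool ~ Bool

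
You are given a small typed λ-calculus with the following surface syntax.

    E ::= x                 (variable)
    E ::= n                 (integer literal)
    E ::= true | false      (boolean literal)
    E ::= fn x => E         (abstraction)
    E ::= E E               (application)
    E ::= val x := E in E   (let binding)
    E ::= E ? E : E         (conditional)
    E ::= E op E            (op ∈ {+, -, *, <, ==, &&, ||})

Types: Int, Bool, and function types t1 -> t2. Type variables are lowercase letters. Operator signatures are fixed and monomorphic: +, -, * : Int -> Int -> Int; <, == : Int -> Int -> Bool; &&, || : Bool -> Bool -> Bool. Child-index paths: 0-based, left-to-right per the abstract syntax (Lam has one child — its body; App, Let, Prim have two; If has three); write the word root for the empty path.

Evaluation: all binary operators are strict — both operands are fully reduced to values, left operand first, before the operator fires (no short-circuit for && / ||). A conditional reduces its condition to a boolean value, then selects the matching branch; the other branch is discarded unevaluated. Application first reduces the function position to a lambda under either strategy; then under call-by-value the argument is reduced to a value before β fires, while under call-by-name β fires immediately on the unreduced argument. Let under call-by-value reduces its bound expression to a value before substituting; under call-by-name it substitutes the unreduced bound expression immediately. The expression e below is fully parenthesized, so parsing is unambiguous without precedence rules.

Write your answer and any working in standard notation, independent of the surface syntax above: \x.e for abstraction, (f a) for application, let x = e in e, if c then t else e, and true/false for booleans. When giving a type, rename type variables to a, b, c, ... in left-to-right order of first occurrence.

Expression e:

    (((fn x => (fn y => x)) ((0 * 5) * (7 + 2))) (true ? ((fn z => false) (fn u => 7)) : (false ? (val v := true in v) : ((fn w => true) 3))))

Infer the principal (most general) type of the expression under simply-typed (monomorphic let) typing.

Trace:
x : a
\y._ : b -> a
\x._ : a -> b -> a
  unify Int ~ Int
  unify Int ~ Int
  unify Int ~ Int
  unify Int ~ Int
  unify Int ~ Int
  unify Int ~ Int
  unify a -> b -> a ~ Int -> c
  unify a ~ Int
  unify b -> Int ~ c
_ _ : b -> Int
  unify Bool ~ Bool
\z._ : d -> Bool
\u._ : e -> Int
  unify d -> Bool ~ (e -> Int) -> f
  unify d ~ e -> Int
  unify Bool ~ f
_ _ : Bool
  unify Bool ~ Bool
let v : Bool
v : Bool
\w._ : g -> Bool
  unify g -> Bool ~ Int -> h
  unify g ~ Int
  unify Bool ~ h
_ _ : Bool
  unify Bool ~ Bool
  unify Bool ~ Bool
  unify b -> Int ~ Bool -> i
  unify b ~ Bool
  unify Int ~ i
_ _ : Int

Answer: Int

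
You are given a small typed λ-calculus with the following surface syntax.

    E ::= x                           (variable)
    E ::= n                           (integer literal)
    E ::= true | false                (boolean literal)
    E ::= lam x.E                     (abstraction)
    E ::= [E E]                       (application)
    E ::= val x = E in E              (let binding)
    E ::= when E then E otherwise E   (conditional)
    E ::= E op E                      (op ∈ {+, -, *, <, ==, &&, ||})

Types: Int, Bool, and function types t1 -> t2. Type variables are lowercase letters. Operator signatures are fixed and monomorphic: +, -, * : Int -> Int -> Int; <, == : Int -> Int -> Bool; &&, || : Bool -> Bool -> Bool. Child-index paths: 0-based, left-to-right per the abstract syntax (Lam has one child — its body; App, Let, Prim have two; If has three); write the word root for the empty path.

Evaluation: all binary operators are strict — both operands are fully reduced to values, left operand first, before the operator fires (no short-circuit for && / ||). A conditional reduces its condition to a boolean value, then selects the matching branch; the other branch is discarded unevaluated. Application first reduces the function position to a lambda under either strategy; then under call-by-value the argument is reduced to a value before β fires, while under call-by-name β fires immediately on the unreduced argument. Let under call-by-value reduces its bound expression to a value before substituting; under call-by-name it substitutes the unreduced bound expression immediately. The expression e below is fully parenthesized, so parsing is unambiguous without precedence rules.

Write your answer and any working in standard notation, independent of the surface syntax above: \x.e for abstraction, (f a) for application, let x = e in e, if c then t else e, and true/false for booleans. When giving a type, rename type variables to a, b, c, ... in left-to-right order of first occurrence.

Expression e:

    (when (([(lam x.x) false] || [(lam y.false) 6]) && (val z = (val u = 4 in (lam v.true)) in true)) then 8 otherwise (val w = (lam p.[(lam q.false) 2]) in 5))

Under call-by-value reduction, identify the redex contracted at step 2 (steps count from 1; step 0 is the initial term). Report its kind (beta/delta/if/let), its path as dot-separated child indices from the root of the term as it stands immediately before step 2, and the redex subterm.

Derivation:
step 0: (if ((((\x.x) false) || ((\y.false) 6)) && (let z = (let u = 4 in (\v.true)) in true)) then 8 else (let w = (\p.((\q.false) 2)) in 5))
step 1: [beta@0.0.0] (if ((false || ((\y.false) 6)) && (let z = (let u = 4 in (\v.true)) in true)) then 8 else (let w = (\p.((\q.false) 2)) in 5))
step 2: [beta@0.0.1] (if ((false || false) && (let z = (let u = 4 in (\v.true)) in true)) then 8 else (let w = (\p.((\q.false) 2)) in 5))

Answer: beta at 0.0.1 : ((\y.false) 6)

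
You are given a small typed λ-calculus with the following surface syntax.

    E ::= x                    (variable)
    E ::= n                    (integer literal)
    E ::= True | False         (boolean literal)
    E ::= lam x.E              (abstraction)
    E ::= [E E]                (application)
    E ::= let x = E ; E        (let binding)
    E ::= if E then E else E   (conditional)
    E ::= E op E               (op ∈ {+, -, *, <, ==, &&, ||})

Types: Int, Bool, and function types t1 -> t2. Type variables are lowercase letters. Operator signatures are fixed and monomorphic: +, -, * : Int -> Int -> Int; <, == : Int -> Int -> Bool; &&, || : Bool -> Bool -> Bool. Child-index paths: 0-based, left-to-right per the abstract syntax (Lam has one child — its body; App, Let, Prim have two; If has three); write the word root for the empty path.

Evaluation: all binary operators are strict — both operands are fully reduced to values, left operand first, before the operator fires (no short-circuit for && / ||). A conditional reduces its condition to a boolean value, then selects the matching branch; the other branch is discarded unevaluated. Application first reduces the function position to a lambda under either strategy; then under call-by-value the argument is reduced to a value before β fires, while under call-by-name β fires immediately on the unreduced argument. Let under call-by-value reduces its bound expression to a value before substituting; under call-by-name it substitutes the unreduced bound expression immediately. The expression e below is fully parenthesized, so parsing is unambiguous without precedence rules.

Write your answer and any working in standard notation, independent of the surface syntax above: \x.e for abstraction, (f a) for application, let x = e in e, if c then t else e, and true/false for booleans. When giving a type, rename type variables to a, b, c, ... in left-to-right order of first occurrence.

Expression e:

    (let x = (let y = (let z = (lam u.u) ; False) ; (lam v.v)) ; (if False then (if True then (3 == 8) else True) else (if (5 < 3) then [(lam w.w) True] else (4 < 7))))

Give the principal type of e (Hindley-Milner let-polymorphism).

Answer: Bool

Trace:
u : a
\u._ : a -> a
let z : forall. a -> a
let y : Bool
v : b
\v._ : b -> b
let x : forall. b -> b
  unify Bool ~ Bool
  unify Bool ~ Bool
  unify Int ~ Int
  unify Int ~ Int
  unify Bool ~ Bool
  unify Int ~ Int
  unify Int ~ Int
  unify Bool ~ Bool
w : c
\w._ : c -> c
  unify c -> c ~ Bool -> d
  unify c ~ Bool
  unify Bool ~ d
_ _ : Bool
  unify Int ~ Int
  unify Int ~ Int
  unify Bool ~ Bool
  unify Bool ~ Bool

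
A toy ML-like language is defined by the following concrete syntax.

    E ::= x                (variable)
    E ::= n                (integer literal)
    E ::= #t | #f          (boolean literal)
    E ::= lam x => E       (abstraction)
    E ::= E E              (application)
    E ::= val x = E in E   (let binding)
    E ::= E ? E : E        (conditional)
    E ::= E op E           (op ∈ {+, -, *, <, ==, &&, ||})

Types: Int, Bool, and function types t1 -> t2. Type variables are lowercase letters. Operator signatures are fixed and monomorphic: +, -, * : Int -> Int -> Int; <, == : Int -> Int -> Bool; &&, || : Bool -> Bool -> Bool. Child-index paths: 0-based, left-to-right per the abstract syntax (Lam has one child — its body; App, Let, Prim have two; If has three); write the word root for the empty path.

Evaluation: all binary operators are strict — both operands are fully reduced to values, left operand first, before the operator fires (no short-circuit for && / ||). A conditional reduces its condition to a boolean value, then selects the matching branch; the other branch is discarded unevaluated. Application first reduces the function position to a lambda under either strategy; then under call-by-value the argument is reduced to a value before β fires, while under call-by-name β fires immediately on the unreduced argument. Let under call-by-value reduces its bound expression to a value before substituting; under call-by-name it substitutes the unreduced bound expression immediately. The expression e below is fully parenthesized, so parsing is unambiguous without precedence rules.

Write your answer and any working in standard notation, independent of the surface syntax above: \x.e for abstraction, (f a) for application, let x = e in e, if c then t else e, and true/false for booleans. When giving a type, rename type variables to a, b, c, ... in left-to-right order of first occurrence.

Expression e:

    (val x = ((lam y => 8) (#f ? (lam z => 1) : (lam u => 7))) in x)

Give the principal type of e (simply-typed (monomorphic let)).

Trace:
\y._ : a -> Int
  unify Bool ~ Bool
\z._ : b -> Int
\u._ : c -> Int
  unify b -> Int ~ c -> Int
  unify b ~ c
  unify Int ~ Int
  unify a -> Int ~ (c -> Int) -> d
  unify a ~ c -> Int
  unify Int ~ d
_ _ : Int
let x : Int
x : Int

Answer: Int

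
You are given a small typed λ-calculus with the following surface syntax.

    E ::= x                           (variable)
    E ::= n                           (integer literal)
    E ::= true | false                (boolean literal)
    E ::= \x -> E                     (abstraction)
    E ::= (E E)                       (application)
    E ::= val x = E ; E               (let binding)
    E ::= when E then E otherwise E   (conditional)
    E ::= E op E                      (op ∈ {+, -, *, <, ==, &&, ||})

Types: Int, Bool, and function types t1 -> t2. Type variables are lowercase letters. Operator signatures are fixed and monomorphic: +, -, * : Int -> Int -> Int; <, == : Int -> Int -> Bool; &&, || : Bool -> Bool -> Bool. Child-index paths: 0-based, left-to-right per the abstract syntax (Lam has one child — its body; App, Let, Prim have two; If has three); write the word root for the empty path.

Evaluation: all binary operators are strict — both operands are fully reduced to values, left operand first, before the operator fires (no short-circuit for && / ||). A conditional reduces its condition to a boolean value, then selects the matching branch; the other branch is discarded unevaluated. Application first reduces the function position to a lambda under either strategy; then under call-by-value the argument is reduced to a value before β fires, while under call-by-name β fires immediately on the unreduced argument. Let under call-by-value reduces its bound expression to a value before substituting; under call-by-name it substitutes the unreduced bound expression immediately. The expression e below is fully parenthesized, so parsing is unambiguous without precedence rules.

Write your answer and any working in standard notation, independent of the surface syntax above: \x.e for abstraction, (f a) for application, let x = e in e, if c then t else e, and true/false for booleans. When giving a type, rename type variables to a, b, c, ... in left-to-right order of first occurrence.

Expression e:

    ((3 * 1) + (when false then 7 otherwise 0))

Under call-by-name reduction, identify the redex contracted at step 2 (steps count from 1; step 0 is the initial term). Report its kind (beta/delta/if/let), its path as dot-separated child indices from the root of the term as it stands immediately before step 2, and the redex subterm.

Answer: if at 1 : (if false then 7 else 0)

Working:
step 0: ((3 * 1) + (if false then 7 else 0))
step 1: [delta@0] (3 + (if false then 7 else 0))
step 2: [if@1] (3 + 0)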